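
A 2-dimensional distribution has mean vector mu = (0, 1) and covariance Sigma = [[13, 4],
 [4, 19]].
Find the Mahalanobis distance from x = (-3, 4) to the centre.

Step 1 — centre the observation: (x - mu) = (-3, 3).

Step 2 — invert Sigma. det(Sigma) = 13·19 - (4)² = 231.
  Sigma^{-1} = (1/det) · [[d, -b], [-b, a]] = [[0.0823, -0.0173],
 [-0.0173, 0.0563]].

Step 3 — form the quadratic (x - mu)^T · Sigma^{-1} · (x - mu):
  Sigma^{-1} · (x - mu) = (-0.2987, 0.2208).
  (x - mu)^T · [Sigma^{-1} · (x - mu)] = (-3)·(-0.2987) + (3)·(0.2208) = 1.5584.

Step 4 — take square root: d = √(1.5584) ≈ 1.2484.

d(x, mu) = √(1.5584) ≈ 1.2484


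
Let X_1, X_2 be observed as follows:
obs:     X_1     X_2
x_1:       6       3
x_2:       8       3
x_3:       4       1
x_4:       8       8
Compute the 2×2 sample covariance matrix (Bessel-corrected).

Step 1 — column means:
  mean(X_1) = (6 + 8 + 4 + 8) / 4 = 26/4 = 6.5
  mean(X_2) = (3 + 3 + 1 + 8) / 4 = 15/4 = 3.75

Step 2 — sample covariance S[i,j] = (1/(n-1)) · Σ_k (x_{k,i} - mean_i) · (x_{k,j} - mean_j), with n-1 = 3.
  S[X_1,X_1] = ((-0.5)·(-0.5) + (1.5)·(1.5) + (-2.5)·(-2.5) + (1.5)·(1.5)) / 3 = 11/3 = 3.6667
  S[X_1,X_2] = ((-0.5)·(-0.75) + (1.5)·(-0.75) + (-2.5)·(-2.75) + (1.5)·(4.25)) / 3 = 12.5/3 = 4.1667
  S[X_2,X_2] = ((-0.75)·(-0.75) + (-0.75)·(-0.75) + (-2.75)·(-2.75) + (4.25)·(4.25)) / 3 = 26.75/3 = 8.9167

S is symmetric (S[j,i] = S[i,j]). Assembling:

S = [[3.6667, 4.1667],
 [4.1667, 8.9167]]


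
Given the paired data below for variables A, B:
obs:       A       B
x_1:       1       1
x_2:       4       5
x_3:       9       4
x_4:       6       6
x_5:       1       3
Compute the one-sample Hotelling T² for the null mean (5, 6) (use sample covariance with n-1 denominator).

Step 1 — sample mean vector:
  mean(A) = (1 + 4 + 9 + 6 + 1) / 5 = 21/5 = 4.2
  mean(B) = (1 + 5 + 4 + 6 + 3) / 5 = 19/5 = 3.8
  x̄ = (4.2, 3.8),  deviation x̄ - mu_0 = (4.2, 3.8) - (5, 6) = (-0.8, -2.2).

Step 2 — sample covariance matrix, S[i,j] = (1/(n-1)) · Σ_k (x_{k,i} - mean_i) · (x_{k,j} - mean_j), divisor n-1 = 4:
  S[A,A] = ((-3.2)·(-3.2) + (-0.2)·(-0.2) + (4.8)·(4.8) + (1.8)·(1.8) + (-3.2)·(-3.2)) / 4 = 46.8/4 = 11.7
  S[A,B] = ((-3.2)·(-2.8) + (-0.2)·(1.2) + (4.8)·(0.2) + (1.8)·(2.2) + (-3.2)·(-0.8)) / 4 = 16.2/4 = 4.05
  S[B,B] = ((-2.8)·(-2.8) + (1.2)·(1.2) + (0.2)·(0.2) + (2.2)·(2.2) + (-0.8)·(-0.8)) / 4 = 14.8/4 = 3.7
  S = [[11.7, 4.05],
 [4.05, 3.7]].

Step 3 — invert S. det(S) = 11.7·3.7 - (4.05)² = 26.8875.
  S^{-1} = (1/det) · [[d, -b], [-b, a]] = [[0.1376, -0.1506],
 [-0.1506, 0.4351]].

Step 4 — quadratic form (x̄ - mu_0)^T · S^{-1} · (x̄ - mu_0):
  S^{-1} · (x̄ - mu_0) = (0.2213, -0.8368),
  (x̄ - mu_0)^T · [...] = (-0.8)·(0.2213) + (-2.2)·(-0.8368) = 1.664.

Step 5 — scale by n: T² = 5 · 1.664 = 8.3199.

T² ≈ 8.3199


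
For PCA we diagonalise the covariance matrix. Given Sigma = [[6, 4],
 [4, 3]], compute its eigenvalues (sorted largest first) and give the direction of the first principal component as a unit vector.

Step 1 — characteristic polynomial of 2×2 Sigma:
  det(Sigma - λI) = λ² - trace · λ + det = 0.
  trace = 6 + 3 = 9, det = 6·3 - (4)² = 2.
Step 2 — discriminant:
  Δ = trace² - 4·det = 81 - 8 = 73.
Step 3 — eigenvalues:
  λ = (trace ± √Δ)/2 = (9 ± 8.544)/2,
  λ_1 = 8.772,  λ_2 = 0.228.

Step 4 — unit eigenvector for λ_1: solve (Sigma - λ_1 I)v = 0. First row:
  (6 - 8.772)·v_x + (4)·v_y = 0, i.e. (-2.772)·v_x + (4)·v_y = 0,
  so v ∝ (b, λ_1 - a) = (4, 2.772) = u.
  ||u|| = √((4)² + (2.772)²) = √(23.684) ≈ 4.8666,
  v_1 = u/||u|| ≈ (0.8219, 0.5696) (||v_1|| = 1).

λ_1 = 8.772,  λ_2 = 0.228;  v_1 ≈ (0.8219, 0.5696)


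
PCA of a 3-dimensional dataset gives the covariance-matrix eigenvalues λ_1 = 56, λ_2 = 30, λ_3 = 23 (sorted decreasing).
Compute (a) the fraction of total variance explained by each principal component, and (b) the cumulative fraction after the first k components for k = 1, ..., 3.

Step 1 — total variance = trace(Sigma) = Σ λ_i = 56 + 30 + 23 = 109.

Step 2 — fraction explained by component i = λ_i / Σ λ:
  PC1: 56/109 = 0.5138
  PC2: 30/109 = 0.2752
  PC3: 23/109 = 0.211

Step 3 — cumulative fraction after k components = (λ_1 + ... + λ_k) / Σ λ:
  k = 1: 56/109 = 0.5138
  k = 2: (56 + 30)/109 = 86/109 = 0.789
  k = 3: (56 + 30 + 23)/109 = 109/109 = 1

Summary (fraction, with percent):

explained: PC1 0.5138 (51.38%), PC2 0.2752 (27.52%), PC3 0.211 (21.1%);  cumulative: 0.5138, 0.789, 1


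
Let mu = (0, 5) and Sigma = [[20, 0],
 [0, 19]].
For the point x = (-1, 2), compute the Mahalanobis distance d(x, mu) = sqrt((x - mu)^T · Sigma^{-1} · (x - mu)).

Step 1 — centre the observation: (x - mu) = (-1, -3).

Step 2 — invert Sigma. det(Sigma) = 20·19 - (0)² = 380.
  Sigma^{-1} = (1/det) · [[d, -b], [-b, a]] = [[0.05, 0],
 [0, 0.0526]].

Step 3 — form the quadratic (x - mu)^T · Sigma^{-1} · (x - mu):
  Sigma^{-1} · (x - mu) = (-0.05, -0.1579).
  (x - mu)^T · [Sigma^{-1} · (x - mu)] = (-1)·(-0.05) + (-3)·(-0.1579) = 0.5237.

Step 4 — take square root: d = √(0.5237) ≈ 0.7237.

d(x, mu) = √(0.5237) ≈ 0.7237


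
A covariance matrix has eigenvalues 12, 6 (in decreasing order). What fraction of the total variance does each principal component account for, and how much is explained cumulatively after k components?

Step 1 — total variance = trace(Sigma) = Σ λ_i = 12 + 6 = 18.

Step 2 — fraction explained by component i = λ_i / Σ λ:
  PC1: 12/18 = 0.6667
  PC2: 6/18 = 0.3333

Step 3 — cumulative fraction after k components = (λ_1 + ... + λ_k) / Σ λ:
  k = 1: 12/18 = 0.6667
  k = 2: (12 + 6)/18 = 18/18 = 1

Summary (fraction, with percent):

explained: PC1 0.6667 (66.67%), PC2 0.3333 (33.33%);  cumulative: 0.6667, 1


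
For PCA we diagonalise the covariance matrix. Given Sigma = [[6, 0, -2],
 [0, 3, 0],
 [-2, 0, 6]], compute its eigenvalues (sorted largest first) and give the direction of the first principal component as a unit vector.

Step 1 — characteristic polynomial p(λ) = det(λI - Sigma) = λ³ - tr·λ² + c_1·λ - det, where tr = trace, c_1 = sum of the principal 2×2 minors, det = det(Sigma):
  tr = 6 + 3 + 6 = 15,
  c_1 = (6·3 - (0)²) + (6·6 - (-2)²) + (3·6 - (0)²) = 18 + 32 + 18 = 68,
  det = 6·(3·6 - (0)²) - (0)·((0)·6 - (0)·(-2)) + (-2)·((0)·(0) - 3·(-2)) = 6·(18) - (0)·(0) + (-2)·(6) = 96.
  So p(λ) = λ³ - 15λ² + 68λ - 96.
Step 2 — look for an integer root (rational root theorem: any rational root is an integer divisor of 96). Testing λ = 3:
  p(3) = 27 - 135 + 204 - 96 = 0  ✓
  Dividing out (λ - 3): p(λ) = (λ - 3)(λ² - 12λ + 32).
Step 3 — remaining eigenvalues from the quadratic λ² - 12λ + 32 = 0:
  Δ = 12² - 4·32 = 144 - 128 = 16,  λ = (12 ± √16)/2 = (12 ± 4)/2 = 8 or 4.
  Sorted: λ_1 = 8,  λ_2 = 4,  λ_3 = 3  (check: sum = 15 = tr ✓).

Step 4 — unit eigenvector for λ_1 = 8: v spans the null space of (Sigma - λ_1 I), whose rows are
  r_1 = (-2, 0, -2),  r_2 = (0, -5, 0),  r_3 = (-2, 0, -2).
  v is orthogonal to every row, so take v ∝ r_1 × r_2 = ((0)·(0) - (-2)·(-5), (-2)·(0) - (-2)·(0), (-2)·(-5) - (0)·(0)) = (-10, 0, 10).
  Rescale (divide by 10; multiply by -1 so the first nonzero entry is positive): u = (1, 0, -1).
  ||u|| = √((1)² + (0)² + (-1)²) = √(2) ≈ 1.4142,  v_1 = u/||u|| ≈ (0.7071, 0, -0.7071) (||v_1|| = 1).

λ_1 = 8,  λ_2 = 4,  λ_3 = 3;  v_1 ≈ (0.7071, 0, -0.7071)


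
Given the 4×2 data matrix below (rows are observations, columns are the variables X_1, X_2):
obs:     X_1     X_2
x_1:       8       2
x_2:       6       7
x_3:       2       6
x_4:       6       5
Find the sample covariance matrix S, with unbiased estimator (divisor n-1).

Step 1 — column means:
  mean(X_1) = (8 + 6 + 2 + 6) / 4 = 22/4 = 5.5
  mean(X_2) = (2 + 7 + 6 + 5) / 4 = 20/4 = 5

Step 2 — sample covariance S[i,j] = (1/(n-1)) · Σ_k (x_{k,i} - mean_i) · (x_{k,j} - mean_j), with n-1 = 3.
  S[X_1,X_1] = ((2.5)·(2.5) + (0.5)·(0.5) + (-3.5)·(-3.5) + (0.5)·(0.5)) / 3 = 19/3 = 6.3333
  S[X_1,X_2] = ((2.5)·(-3) + (0.5)·(2) + (-3.5)·(1) + (0.5)·(0)) / 3 = -10/3 = -3.3333
  S[X_2,X_2] = ((-3)·(-3) + (2)·(2) + (1)·(1) + (0)·(0)) / 3 = 14/3 = 4.6667

S is symmetric (S[j,i] = S[i,j]). Assembling:

S = [[6.3333, -3.3333],
 [-3.3333, 4.6667]]


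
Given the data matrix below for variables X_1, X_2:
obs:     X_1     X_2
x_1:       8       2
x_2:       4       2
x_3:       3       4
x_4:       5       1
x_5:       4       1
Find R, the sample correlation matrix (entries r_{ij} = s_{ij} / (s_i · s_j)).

Step 1 — column means:
  mean(X_1) = (8 + 4 + 3 + 5 + 4) / 5 = 24/5 = 4.8
  mean(X_2) = (2 + 2 + 4 + 1 + 1) / 5 = 10/5 = 2

Step 2 — sample variances and covariances s[i,j] = (1/(n-1)) · Σ_k (x_{k,i} - mean_i) · (x_{k,j} - mean_j), with n-1 = 4:
  s[X_1,X_1] = ((3.2)·(3.2) + (-0.8)·(-0.8) + (-1.8)·(-1.8) + (0.2)·(0.2) + (-0.8)·(-0.8)) / 4 = 14.8/4 = 3.7
  s[X_1,X_2] = ((3.2)·(0) + (-0.8)·(0) + (-1.8)·(2) + (0.2)·(-1) + (-0.8)·(-1)) / 4 = -3/4 = -0.75
  s[X_2,X_2] = ((0)·(0) + (0)·(0) + (2)·(2) + (-1)·(-1) + (-1)·(-1)) / 4 = 6/4 = 1.5
  Sample standard deviations s_i = √(s[i,i]):
  s(X_1) = √(3.7) = 1.9235
  s(X_2) = √(1.5) = 1.2247

Step 3 — r_{ij} = s_{ij} / (s_i · s_j):
  r[X_1,X_1] = 1 (diagonal).
  r[X_1,X_2] = -0.75 / (1.9235 · 1.2247) = -0.75 / 2.3558 = -0.3184
  r[X_2,X_2] = 1 (diagonal).

R is symmetric with unit diagonal. Assembling:

R = [[1, -0.3184],
 [-0.3184, 1]]


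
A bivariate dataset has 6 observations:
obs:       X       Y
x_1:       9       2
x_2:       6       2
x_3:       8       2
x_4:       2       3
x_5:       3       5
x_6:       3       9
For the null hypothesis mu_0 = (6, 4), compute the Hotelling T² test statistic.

Step 1 — sample mean vector:
  mean(X) = (9 + 6 + 8 + 2 + 3 + 3) / 6 = 31/6 = 5.1667
  mean(Y) = (2 + 2 + 2 + 3 + 5 + 9) / 6 = 23/6 = 3.8333
  x̄ = (5.1667, 3.8333),  deviation x̄ - mu_0 = (5.1667, 3.8333) - (6, 4) = (-0.8333, -0.1667).

Step 2 — sample covariance matrix, S[i,j] = (1/(n-1)) · Σ_k (x_{k,i} - mean_i) · (x_{k,j} - mean_j), divisor n-1 = 5:
  S[X,X] = ((3.8333)·(3.8333) + (0.8333)·(0.8333) + (2.8333)·(2.8333) + (-3.1667)·(-3.1667) + (-2.1667)·(-2.1667) + (-2.1667)·(-2.1667)) / 5 = 42.8333/5 = 8.5667
  S[X,Y] = ((3.8333)·(-1.8333) + (0.8333)·(-1.8333) + (2.8333)·(-1.8333) + (-3.1667)·(-0.8333) + (-2.1667)·(1.1667) + (-2.1667)·(5.1667)) / 5 = -24.8333/5 = -4.9667
  S[Y,Y] = ((-1.8333)·(-1.8333) + (-1.8333)·(-1.8333) + (-1.8333)·(-1.8333) + (-0.8333)·(-0.8333) + (1.1667)·(1.1667) + (5.1667)·(5.1667)) / 5 = 38.8333/5 = 7.7667
  S = [[8.5667, -4.9667],
 [-4.9667, 7.7667]].

Step 3 — invert S. det(S) = 8.5667·7.7667 - (-4.9667)² = 41.8667.
  S^{-1} = (1/det) · [[d, -b], [-b, a]] = [[0.1855, 0.1186],
 [0.1186, 0.2046]].

Step 4 — quadratic form (x̄ - mu_0)^T · S^{-1} · (x̄ - mu_0):
  S^{-1} · (x̄ - mu_0) = (-0.1744, -0.133),
  (x̄ - mu_0)^T · [...] = (-0.8333)·(-0.1744) + (-0.1667)·(-0.133) = 0.1675.

Step 5 — scale by n: T² = 6 · 0.1675 = 1.0048.

T² ≈ 1.0048


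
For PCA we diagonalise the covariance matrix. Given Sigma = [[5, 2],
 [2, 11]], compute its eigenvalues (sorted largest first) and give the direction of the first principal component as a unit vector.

Step 1 — characteristic polynomial of 2×2 Sigma:
  det(Sigma - λI) = λ² - trace · λ + det = 0.
  trace = 5 + 11 = 16, det = 5·11 - (2)² = 51.
Step 2 — discriminant:
  Δ = trace² - 4·det = 256 - 204 = 52.
Step 3 — eigenvalues:
  λ = (trace ± √Δ)/2 = (16 ± 7.2111)/2,
  λ_1 = 11.6056,  λ_2 = 4.3944.

Step 4 — unit eigenvector for λ_1: solve (Sigma - λ_1 I)v = 0. First row:
  (5 - 11.6056)·v_x + (2)·v_y = 0, i.e. (-6.6056)·v_x + (2)·v_y = 0,
  so v ∝ (b, λ_1 - a) = (2, 6.6056) = u.
  ||u|| = √((2)² + (6.6056)²) = √(47.6333) ≈ 6.9017,
  v_1 = u/||u|| ≈ (0.2898, 0.9571) (||v_1|| = 1).

λ_1 = 11.6056,  λ_2 = 4.3944;  v_1 ≈ (0.2898, 0.9571)


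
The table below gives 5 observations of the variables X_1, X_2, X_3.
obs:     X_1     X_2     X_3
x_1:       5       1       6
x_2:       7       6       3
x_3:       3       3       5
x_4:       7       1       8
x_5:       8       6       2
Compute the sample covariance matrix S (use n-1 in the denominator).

Step 1 — column means:
  mean(X_1) = (5 + 7 + 3 + 7 + 8) / 5 = 30/5 = 6
  mean(X_2) = (1 + 6 + 3 + 1 + 6) / 5 = 17/5 = 3.4
  mean(X_3) = (6 + 3 + 5 + 8 + 2) / 5 = 24/5 = 4.8

Step 2 — sample covariance S[i,j] = (1/(n-1)) · Σ_k (x_{k,i} - mean_i) · (x_{k,j} - mean_j), with n-1 = 4.
  S[X_1,X_1] = ((-1)·(-1) + (1)·(1) + (-3)·(-3) + (1)·(1) + (2)·(2)) / 4 = 16/4 = 4
  S[X_1,X_2] = ((-1)·(-2.4) + (1)·(2.6) + (-3)·(-0.4) + (1)·(-2.4) + (2)·(2.6)) / 4 = 9/4 = 2.25
  S[X_1,X_3] = ((-1)·(1.2) + (1)·(-1.8) + (-3)·(0.2) + (1)·(3.2) + (2)·(-2.8)) / 4 = -6/4 = -1.5
  S[X_2,X_2] = ((-2.4)·(-2.4) + (2.6)·(2.6) + (-0.4)·(-0.4) + (-2.4)·(-2.4) + (2.6)·(2.6)) / 4 = 25.2/4 = 6.3
  S[X_2,X_3] = ((-2.4)·(1.2) + (2.6)·(-1.8) + (-0.4)·(0.2) + (-2.4)·(3.2) + (2.6)·(-2.8)) / 4 = -22.6/4 = -5.65
  S[X_3,X_3] = ((1.2)·(1.2) + (-1.8)·(-1.8) + (0.2)·(0.2) + (3.2)·(3.2) + (-2.8)·(-2.8)) / 4 = 22.8/4 = 5.7

S is symmetric (S[j,i] = S[i,j]). Assembling:

S = [[4, 2.25, -1.5],
 [2.25, 6.3, -5.65],
 [-1.5, -5.65, 5.7]]


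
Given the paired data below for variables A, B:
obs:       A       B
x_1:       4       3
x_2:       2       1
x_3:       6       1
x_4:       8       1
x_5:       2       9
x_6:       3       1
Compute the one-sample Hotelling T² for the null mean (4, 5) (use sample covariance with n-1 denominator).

Step 1 — sample mean vector:
  mean(A) = (4 + 2 + 6 + 8 + 2 + 3) / 6 = 25/6 = 4.1667
  mean(B) = (3 + 1 + 1 + 1 + 9 + 1) / 6 = 16/6 = 2.6667
  x̄ = (4.1667, 2.6667),  deviation x̄ - mu_0 = (4.1667, 2.6667) - (4, 5) = (0.1667, -2.3333).

Step 2 — sample covariance matrix, S[i,j] = (1/(n-1)) · Σ_k (x_{k,i} - mean_i) · (x_{k,j} - mean_j), divisor n-1 = 5:
  S[A,A] = ((-0.1667)·(-0.1667) + (-2.1667)·(-2.1667) + (1.8333)·(1.8333) + (3.8333)·(3.8333) + (-2.1667)·(-2.1667) + (-1.1667)·(-1.1667)) / 5 = 28.8333/5 = 5.7667
  S[A,B] = ((-0.1667)·(0.3333) + (-2.1667)·(-1.6667) + (1.8333)·(-1.6667) + (3.8333)·(-1.6667) + (-2.1667)·(6.3333) + (-1.1667)·(-1.6667)) / 5 = -17.6667/5 = -3.5333
  S[B,B] = ((0.3333)·(0.3333) + (-1.6667)·(-1.6667) + (-1.6667)·(-1.6667) + (-1.6667)·(-1.6667) + (6.3333)·(6.3333) + (-1.6667)·(-1.6667)) / 5 = 51.3333/5 = 10.2667
  S = [[5.7667, -3.5333],
 [-3.5333, 10.2667]].

Step 3 — invert S. det(S) = 5.7667·10.2667 - (-3.5333)² = 46.72.
  S^{-1} = (1/det) · [[d, -b], [-b, a]] = [[0.2197, 0.0756],
 [0.0756, 0.1234]].

Step 4 — quadratic form (x̄ - mu_0)^T · S^{-1} · (x̄ - mu_0):
  S^{-1} · (x̄ - mu_0) = (-0.1398, -0.2754),
  (x̄ - mu_0)^T · [...] = (0.1667)·(-0.1398) + (-2.3333)·(-0.2754) = 0.6193.

Step 5 — scale by n: T² = 6 · 0.6193 = 3.7158.

T² ≈ 3.7158


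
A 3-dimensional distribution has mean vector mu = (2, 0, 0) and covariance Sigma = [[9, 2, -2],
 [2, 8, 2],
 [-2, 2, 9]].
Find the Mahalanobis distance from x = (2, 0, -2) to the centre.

Step 1 — centre the observation: (x - mu) = (0, 0, -2).

Step 2 — invert Sigma (cofactor / det for 3×3, or solve directly):
  Sigma^{-1} = [[0.1288, -0.0417, 0.0379],
 [-0.0417, 0.1458, -0.0417],
 [0.0379, -0.0417, 0.1288]].

Step 3 — form the quadratic (x - mu)^T · Sigma^{-1} · (x - mu):
  Sigma^{-1} · (x - mu) = (-0.0758, 0.0833, -0.2576).
  (x - mu)^T · [Sigma^{-1} · (x - mu)] = (0)·(-0.0758) + (0)·(0.0833) + (-2)·(-0.2576) = 0.5152.

Step 4 — take square root: d = √(0.5152) ≈ 0.7177.

d(x, mu) = √(0.5152) ≈ 0.7177


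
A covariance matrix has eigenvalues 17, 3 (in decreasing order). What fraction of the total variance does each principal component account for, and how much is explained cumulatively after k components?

Step 1 — total variance = trace(Sigma) = Σ λ_i = 17 + 3 = 20.

Step 2 — fraction explained by component i = λ_i / Σ λ:
  PC1: 17/20 = 0.85
  PC2: 3/20 = 0.15

Step 3 — cumulative fraction after k components = (λ_1 + ... + λ_k) / Σ λ:
  k = 1: 17/20 = 0.85
  k = 2: (17 + 3)/20 = 20/20 = 1

Summary (fraction, with percent):

explained: PC1 0.85 (85%), PC2 0.15 (15%);  cumulative: 0.85, 1


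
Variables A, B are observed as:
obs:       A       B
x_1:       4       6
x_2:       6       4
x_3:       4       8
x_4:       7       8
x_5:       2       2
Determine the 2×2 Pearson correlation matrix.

Step 1 — column means:
  mean(A) = (4 + 6 + 4 + 7 + 2) / 5 = 23/5 = 4.6
  mean(B) = (6 + 4 + 8 + 8 + 2) / 5 = 28/5 = 5.6

Step 2 — sample variances and covariances s[i,j] = (1/(n-1)) · Σ_k (x_{k,i} - mean_i) · (x_{k,j} - mean_j), with n-1 = 4:
  s[A,A] = ((-0.6)·(-0.6) + (1.4)·(1.4) + (-0.6)·(-0.6) + (2.4)·(2.4) + (-2.6)·(-2.6)) / 4 = 15.2/4 = 3.8
  s[A,B] = ((-0.6)·(0.4) + (1.4)·(-1.6) + (-0.6)·(2.4) + (2.4)·(2.4) + (-2.6)·(-3.6)) / 4 = 11.2/4 = 2.8
  s[B,B] = ((0.4)·(0.4) + (-1.6)·(-1.6) + (2.4)·(2.4) + (2.4)·(2.4) + (-3.6)·(-3.6)) / 4 = 27.2/4 = 6.8
  Sample standard deviations s_i = √(s[i,i]):
  s(A) = √(3.8) = 1.9494
  s(B) = √(6.8) = 2.6077

Step 3 — r_{ij} = s_{ij} / (s_i · s_j):
  r[A,A] = 1 (diagonal).
  r[A,B] = 2.8 / (1.9494 · 2.6077) = 2.8 / 5.0833 = 0.5508
  r[B,B] = 1 (diagonal).

R is symmetric with unit diagonal. Assembling:

R = [[1, 0.5508],
 [0.5508, 1]]


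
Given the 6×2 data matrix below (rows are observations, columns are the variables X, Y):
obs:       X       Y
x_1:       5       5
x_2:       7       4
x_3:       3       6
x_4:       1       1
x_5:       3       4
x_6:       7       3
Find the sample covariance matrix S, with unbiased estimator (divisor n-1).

Step 1 — column means:
  mean(X) = (5 + 7 + 3 + 1 + 3 + 7) / 6 = 26/6 = 4.3333
  mean(Y) = (5 + 4 + 6 + 1 + 4 + 3) / 6 = 23/6 = 3.8333

Step 2 — sample covariance S[i,j] = (1/(n-1)) · Σ_k (x_{k,i} - mean_i) · (x_{k,j} - mean_j), with n-1 = 5.
  S[X,X] = ((0.6667)·(0.6667) + (2.6667)·(2.6667) + (-1.3333)·(-1.3333) + (-3.3333)·(-3.3333) + (-1.3333)·(-1.3333) + (2.6667)·(2.6667)) / 5 = 29.3333/5 = 5.8667
  S[X,Y] = ((0.6667)·(1.1667) + (2.6667)·(0.1667) + (-1.3333)·(2.1667) + (-3.3333)·(-2.8333) + (-1.3333)·(0.1667) + (2.6667)·(-0.8333)) / 5 = 5.3333/5 = 1.0667
  S[Y,Y] = ((1.1667)·(1.1667) + (0.1667)·(0.1667) + (2.1667)·(2.1667) + (-2.8333)·(-2.8333) + (0.1667)·(0.1667) + (-0.8333)·(-0.8333)) / 5 = 14.8333/5 = 2.9667

S is symmetric (S[j,i] = S[i,j]). Assembling:

S = [[5.8667, 1.0667],
 [1.0667, 2.9667]]


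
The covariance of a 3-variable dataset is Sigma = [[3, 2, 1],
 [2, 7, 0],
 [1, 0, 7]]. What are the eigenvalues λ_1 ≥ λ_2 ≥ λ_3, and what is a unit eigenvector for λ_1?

Step 1 — characteristic polynomial p(λ) = det(λI - Sigma) = λ³ - tr·λ² + c_1·λ - det, where tr = trace, c_1 = sum of the principal 2×2 minors, det = det(Sigma):
  tr = 3 + 7 + 7 = 17,
  c_1 = (3·7 - (2)²) + (3·7 - (1)²) + (7·7 - (0)²) = 17 + 20 + 49 = 86,
  det = 3·(7·7 - (0)²) - (2)·((2)·7 - (0)·(1)) + (1)·((2)·(0) - 7·(1)) = 3·(49) - (2)·(14) + (1)·(-7) = 112.
  So p(λ) = λ³ - 17λ² + 86λ - 112.
Step 2 — look for an integer root (rational root theorem: any rational root is an integer divisor of 112). Testing λ = 2:
  p(2) = 8 - 68 + 172 - 112 = 0  ✓
  Dividing out (λ - 2): p(λ) = (λ - 2)(λ² - 15λ + 56).
Step 3 — remaining eigenvalues from the quadratic λ² - 15λ + 56 = 0:
  Δ = 15² - 4·56 = 225 - 224 = 1,  λ = (15 ± √1)/2 = (15 ± 1)/2 = 8 or 7.
  Sorted: λ_1 = 8,  λ_2 = 7,  λ_3 = 2  (check: sum = 17 = tr ✓).

Step 4 — unit eigenvector for λ_1 = 8: v spans the null space of (Sigma - λ_1 I), whose rows are
  r_1 = (-5, 2, 1),  r_2 = (2, -1, 0),  r_3 = (1, 0, -1).
  v is orthogonal to every row, so take v ∝ r_1 × r_2 = ((2)·(0) - (1)·(-1), (1)·(2) - (-5)·(0), (-5)·(-1) - (2)·(2)) = (1, 2, 1).
  Let u = (1, 2, 1).
  ||u|| = √((1)² + (2)² + (1)²) = √(6) ≈ 2.4495,  v_1 = u/||u|| ≈ (0.4082, 0.8165, 0.4082) (||v_1|| = 1).

λ_1 = 8,  λ_2 = 7,  λ_3 = 2;  v_1 ≈ (0.4082, 0.8165, 0.4082)


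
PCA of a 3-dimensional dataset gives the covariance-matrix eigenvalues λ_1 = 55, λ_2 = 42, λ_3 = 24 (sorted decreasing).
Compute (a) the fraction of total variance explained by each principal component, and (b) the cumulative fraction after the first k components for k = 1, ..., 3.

Step 1 — total variance = trace(Sigma) = Σ λ_i = 55 + 42 + 24 = 121.

Step 2 — fraction explained by component i = λ_i / Σ λ:
  PC1: 55/121 = 0.4545
  PC2: 42/121 = 0.3471
  PC3: 24/121 = 0.1983

Step 3 — cumulative fraction after k components = (λ_1 + ... + λ_k) / Σ λ:
  k = 1: 55/121 = 0.4545
  k = 2: (55 + 42)/121 = 97/121 = 0.8017
  k = 3: (55 + 42 + 24)/121 = 121/121 = 1

Summary (fraction, with percent):

explained: PC1 0.4545 (45.45%), PC2 0.3471 (34.71%), PC3 0.1983 (19.83%);  cumulative: 0.4545, 0.8017, 1


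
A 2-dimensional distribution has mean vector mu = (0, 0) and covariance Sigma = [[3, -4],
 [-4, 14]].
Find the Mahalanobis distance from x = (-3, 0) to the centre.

Step 1 — centre the observation: (x - mu) = (-3, 0).

Step 2 — invert Sigma. det(Sigma) = 3·14 - (-4)² = 26.
  Sigma^{-1} = (1/det) · [[d, -b], [-b, a]] = [[0.5385, 0.1538],
 [0.1538, 0.1154]].

Step 3 — form the quadratic (x - mu)^T · Sigma^{-1} · (x - mu):
  Sigma^{-1} · (x - mu) = (-1.6154, -0.4615).
  (x - mu)^T · [Sigma^{-1} · (x - mu)] = (-3)·(-1.6154) + (0)·(-0.4615) = 4.8462.

Step 4 — take square root: d = √(4.8462) ≈ 2.2014.

d(x, mu) = √(4.8462) ≈ 2.2014


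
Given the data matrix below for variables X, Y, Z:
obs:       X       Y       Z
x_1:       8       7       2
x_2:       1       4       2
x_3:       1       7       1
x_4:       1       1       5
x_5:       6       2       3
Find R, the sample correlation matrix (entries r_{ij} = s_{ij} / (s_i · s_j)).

Step 1 — column means:
  mean(X) = (8 + 1 + 1 + 1 + 6) / 5 = 17/5 = 3.4
  mean(Y) = (7 + 4 + 7 + 1 + 2) / 5 = 21/5 = 4.2
  mean(Z) = (2 + 2 + 1 + 5 + 3) / 5 = 13/5 = 2.6

Step 2 — sample variances and covariances s[i,j] = (1/(n-1)) · Σ_k (x_{k,i} - mean_i) · (x_{k,j} - mean_j), with n-1 = 4:
  s[X,X] = ((4.6)·(4.6) + (-2.4)·(-2.4) + (-2.4)·(-2.4) + (-2.4)·(-2.4) + (2.6)·(2.6)) / 4 = 45.2/4 = 11.3
  s[X,Y] = ((4.6)·(2.8) + (-2.4)·(-0.2) + (-2.4)·(2.8) + (-2.4)·(-3.2) + (2.6)·(-2.2)) / 4 = 8.6/4 = 2.15
  s[X,Z] = ((4.6)·(-0.6) + (-2.4)·(-0.6) + (-2.4)·(-1.6) + (-2.4)·(2.4) + (2.6)·(0.4)) / 4 = -2.2/4 = -0.55
  s[Y,Y] = ((2.8)·(2.8) + (-0.2)·(-0.2) + (2.8)·(2.8) + (-3.2)·(-3.2) + (-2.2)·(-2.2)) / 4 = 30.8/4 = 7.7
  s[Y,Z] = ((2.8)·(-0.6) + (-0.2)·(-0.6) + (2.8)·(-1.6) + (-3.2)·(2.4) + (-2.2)·(0.4)) / 4 = -14.6/4 = -3.65
  s[Z,Z] = ((-0.6)·(-0.6) + (-0.6)·(-0.6) + (-1.6)·(-1.6) + (2.4)·(2.4) + (0.4)·(0.4)) / 4 = 9.2/4 = 2.3
  Sample standard deviations s_i = √(s[i,i]):
  s(X) = √(11.3) = 3.3615
  s(Y) = √(7.7) = 2.7749
  s(Z) = √(2.3) = 1.5166

Step 3 — r_{ij} = s_{ij} / (s_i · s_j):
  r[X,X] = 1 (diagonal).
  r[X,Y] = 2.15 / (3.3615 · 2.7749) = 2.15 / 9.3279 = 0.2305
  r[X,Z] = -0.55 / (3.3615 · 1.5166) = -0.55 / 5.098 = -0.1079
  r[Y,Y] = 1 (diagonal).
  r[Y,Z] = -3.65 / (2.7749 · 1.5166) = -3.65 / 4.2083 = -0.8673
  r[Z,Z] = 1 (diagonal).

R is symmetric with unit diagonal. Assembling:

R = [[1, 0.2305, -0.1079],
 [0.2305, 1, -0.8673],
 [-0.1079, -0.8673, 1]]


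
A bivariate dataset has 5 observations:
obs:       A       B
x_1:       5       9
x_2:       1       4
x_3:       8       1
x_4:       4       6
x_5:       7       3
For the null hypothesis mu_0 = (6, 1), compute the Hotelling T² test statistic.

Step 1 — sample mean vector:
  mean(A) = (5 + 1 + 8 + 4 + 7) / 5 = 25/5 = 5
  mean(B) = (9 + 4 + 1 + 6 + 3) / 5 = 23/5 = 4.6
  x̄ = (5, 4.6),  deviation x̄ - mu_0 = (5, 4.6) - (6, 1) = (-1, 3.6).

Step 2 — sample covariance matrix, S[i,j] = (1/(n-1)) · Σ_k (x_{k,i} - mean_i) · (x_{k,j} - mean_j), divisor n-1 = 4:
  S[A,A] = ((0)·(0) + (-4)·(-4) + (3)·(3) + (-1)·(-1) + (2)·(2)) / 4 = 30/4 = 7.5
  S[A,B] = ((0)·(4.4) + (-4)·(-0.6) + (3)·(-3.6) + (-1)·(1.4) + (2)·(-1.6)) / 4 = -13/4 = -3.25
  S[B,B] = ((4.4)·(4.4) + (-0.6)·(-0.6) + (-3.6)·(-3.6) + (1.4)·(1.4) + (-1.6)·(-1.6)) / 4 = 37.2/4 = 9.3
  S = [[7.5, -3.25],
 [-3.25, 9.3]].

Step 3 — invert S. det(S) = 7.5·9.3 - (-3.25)² = 59.1875.
  S^{-1} = (1/det) · [[d, -b], [-b, a]] = [[0.1571, 0.0549],
 [0.0549, 0.1267]].

Step 4 — quadratic form (x̄ - mu_0)^T · S^{-1} · (x̄ - mu_0):
  S^{-1} · (x̄ - mu_0) = (0.0405, 0.4013),
  (x̄ - mu_0)^T · [...] = (-1)·(0.0405) + (3.6)·(0.4013) = 1.404.

Step 5 — scale by n: T² = 5 · 1.404 = 7.0201.

T² ≈ 7.0201


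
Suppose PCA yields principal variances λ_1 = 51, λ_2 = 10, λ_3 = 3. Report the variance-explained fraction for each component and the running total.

Step 1 — total variance = trace(Sigma) = Σ λ_i = 51 + 10 + 3 = 64.

Step 2 — fraction explained by component i = λ_i / Σ λ:
  PC1: 51/64 = 0.7969
  PC2: 10/64 = 0.1562
  PC3: 3/64 = 0.0469

Step 3 — cumulative fraction after k components = (λ_1 + ... + λ_k) / Σ λ:
  k = 1: 51/64 = 0.7969
  k = 2: (51 + 10)/64 = 61/64 = 0.9531
  k = 3: (51 + 10 + 3)/64 = 64/64 = 1

Summary (fraction, with percent):

explained: PC1 0.7969 (79.69%), PC2 0.1562 (15.62%), PC3 0.0469 (4.69%);  cumulative: 0.7969, 0.9531, 1


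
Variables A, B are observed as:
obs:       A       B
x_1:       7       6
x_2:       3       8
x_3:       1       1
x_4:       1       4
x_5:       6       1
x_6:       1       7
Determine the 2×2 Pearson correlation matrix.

Step 1 — column means:
  mean(A) = (7 + 3 + 1 + 1 + 6 + 1) / 6 = 19/6 = 3.1667
  mean(B) = (6 + 8 + 1 + 4 + 1 + 7) / 6 = 27/6 = 4.5

Step 2 — sample variances and covariances s[i,j] = (1/(n-1)) · Σ_k (x_{k,i} - mean_i) · (x_{k,j} - mean_j), with n-1 = 5:
  s[A,A] = ((3.8333)·(3.8333) + (-0.1667)·(-0.1667) + (-2.1667)·(-2.1667) + (-2.1667)·(-2.1667) + (2.8333)·(2.8333) + (-2.1667)·(-2.1667)) / 5 = 36.8333/5 = 7.3667
  s[A,B] = ((3.8333)·(1.5) + (-0.1667)·(3.5) + (-2.1667)·(-3.5) + (-2.1667)·(-0.5) + (2.8333)·(-3.5) + (-2.1667)·(2.5)) / 5 = -1.5/5 = -0.3
  s[B,B] = ((1.5)·(1.5) + (3.5)·(3.5) + (-3.5)·(-3.5) + (-0.5)·(-0.5) + (-3.5)·(-3.5) + (2.5)·(2.5)) / 5 = 45.5/5 = 9.1
  Sample standard deviations s_i = √(s[i,i]):
  s(A) = √(7.3667) = 2.7142
  s(B) = √(9.1) = 3.0166

Step 3 — r_{ij} = s_{ij} / (s_i · s_j):
  r[A,A] = 1 (diagonal).
  r[A,B] = -0.3 / (2.7142 · 3.0166) = -0.3 / 8.1876 = -0.0366
  r[B,B] = 1 (diagonal).

R is symmetric with unit diagonal. Assembling:

R = [[1, -0.0366],
 [-0.0366, 1]]


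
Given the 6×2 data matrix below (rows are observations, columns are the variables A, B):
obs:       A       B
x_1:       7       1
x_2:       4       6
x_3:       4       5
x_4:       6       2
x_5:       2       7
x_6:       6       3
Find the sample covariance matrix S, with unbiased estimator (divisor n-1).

Step 1 — column means:
  mean(A) = (7 + 4 + 4 + 6 + 2 + 6) / 6 = 29/6 = 4.8333
  mean(B) = (1 + 6 + 5 + 2 + 7 + 3) / 6 = 24/6 = 4

Step 2 — sample covariance S[i,j] = (1/(n-1)) · Σ_k (x_{k,i} - mean_i) · (x_{k,j} - mean_j), with n-1 = 5.
  S[A,A] = ((2.1667)·(2.1667) + (-0.8333)·(-0.8333) + (-0.8333)·(-0.8333) + (1.1667)·(1.1667) + (-2.8333)·(-2.8333) + (1.1667)·(1.1667)) / 5 = 16.8333/5 = 3.3667
  S[A,B] = ((2.1667)·(-3) + (-0.8333)·(2) + (-0.8333)·(1) + (1.1667)·(-2) + (-2.8333)·(3) + (1.1667)·(-1)) / 5 = -21/5 = -4.2
  S[B,B] = ((-3)·(-3) + (2)·(2) + (1)·(1) + (-2)·(-2) + (3)·(3) + (-1)·(-1)) / 5 = 28/5 = 5.6

S is symmetric (S[j,i] = S[i,j]). Assembling:

S = [[3.3667, -4.2],
 [-4.2, 5.6]]


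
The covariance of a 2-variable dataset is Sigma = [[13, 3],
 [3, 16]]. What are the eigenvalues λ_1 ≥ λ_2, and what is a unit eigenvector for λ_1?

Step 1 — characteristic polynomial of 2×2 Sigma:
  det(Sigma - λI) = λ² - trace · λ + det = 0.
  trace = 13 + 16 = 29, det = 13·16 - (3)² = 199.
Step 2 — discriminant:
  Δ = trace² - 4·det = 841 - 796 = 45.
Step 3 — eigenvalues:
  λ = (trace ± √Δ)/2 = (29 ± 6.7082)/2,
  λ_1 = 17.8541,  λ_2 = 11.1459.

Step 4 — unit eigenvector for λ_1: solve (Sigma - λ_1 I)v = 0. First row:
  (13 - 17.8541)·v_x + (3)·v_y = 0, i.e. (-4.8541)·v_x + (3)·v_y = 0,
  so v ∝ (b, λ_1 - a) = (3, 4.8541) = u.
  ||u|| = √((3)² + (4.8541)²) = √(32.5623) ≈ 5.7063,
  v_1 = u/||u|| ≈ (0.5257, 0.8507) (||v_1|| = 1).

λ_1 = 17.8541,  λ_2 = 11.1459;  v_1 ≈ (0.5257, 0.8507)


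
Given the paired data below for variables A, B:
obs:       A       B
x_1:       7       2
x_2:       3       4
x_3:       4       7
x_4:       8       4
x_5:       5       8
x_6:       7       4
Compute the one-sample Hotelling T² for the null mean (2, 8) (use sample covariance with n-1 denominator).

Step 1 — sample mean vector:
  mean(A) = (7 + 3 + 4 + 8 + 5 + 7) / 6 = 34/6 = 5.6667
  mean(B) = (2 + 4 + 7 + 4 + 8 + 4) / 6 = 29/6 = 4.8333
  x̄ = (5.6667, 4.8333),  deviation x̄ - mu_0 = (5.6667, 4.8333) - (2, 8) = (3.6667, -3.1667).

Step 2 — sample covariance matrix, S[i,j] = (1/(n-1)) · Σ_k (x_{k,i} - mean_i) · (x_{k,j} - mean_j), divisor n-1 = 5:
  S[A,A] = ((1.3333)·(1.3333) + (-2.6667)·(-2.6667) + (-1.6667)·(-1.6667) + (2.3333)·(2.3333) + (-0.6667)·(-0.6667) + (1.3333)·(1.3333)) / 5 = 19.3333/5 = 3.8667
  S[A,B] = ((1.3333)·(-2.8333) + (-2.6667)·(-0.8333) + (-1.6667)·(2.1667) + (2.3333)·(-0.8333) + (-0.6667)·(3.1667) + (1.3333)·(-0.8333)) / 5 = -10.3333/5 = -2.0667
  S[B,B] = ((-2.8333)·(-2.8333) + (-0.8333)·(-0.8333) + (2.1667)·(2.1667) + (-0.8333)·(-0.8333) + (3.1667)·(3.1667) + (-0.8333)·(-0.8333)) / 5 = 24.8333/5 = 4.9667
  S = [[3.8667, -2.0667],
 [-2.0667, 4.9667]].

Step 3 — invert S. det(S) = 3.8667·4.9667 - (-2.0667)² = 14.9333.
  S^{-1} = (1/det) · [[d, -b], [-b, a]] = [[0.3326, 0.1384],
 [0.1384, 0.2589]].

Step 4 — quadratic form (x̄ - mu_0)^T · S^{-1} · (x̄ - mu_0):
  S^{-1} · (x̄ - mu_0) = (0.7812, -0.3125),
  (x̄ - mu_0)^T · [...] = (3.6667)·(0.7812) + (-3.1667)·(-0.3125) = 3.8542.

Step 5 — scale by n: T² = 6 · 3.8542 = 23.125.

T² ≈ 23.125


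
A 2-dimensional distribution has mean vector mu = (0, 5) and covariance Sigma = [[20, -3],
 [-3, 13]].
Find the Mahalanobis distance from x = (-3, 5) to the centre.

Step 1 — centre the observation: (x - mu) = (-3, 0).

Step 2 — invert Sigma. det(Sigma) = 20·13 - (-3)² = 251.
  Sigma^{-1} = (1/det) · [[d, -b], [-b, a]] = [[0.0518, 0.012],
 [0.012, 0.0797]].

Step 3 — form the quadratic (x - mu)^T · Sigma^{-1} · (x - mu):
  Sigma^{-1} · (x - mu) = (-0.1554, -0.0359).
  (x - mu)^T · [Sigma^{-1} · (x - mu)] = (-3)·(-0.1554) + (0)·(-0.0359) = 0.4661.

Step 4 — take square root: d = √(0.4661) ≈ 0.6827.

d(x, mu) = √(0.4661) ≈ 0.6827


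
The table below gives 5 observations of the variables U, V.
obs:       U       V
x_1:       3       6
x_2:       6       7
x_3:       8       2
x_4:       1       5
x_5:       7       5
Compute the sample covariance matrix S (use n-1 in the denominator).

Step 1 — column means:
  mean(U) = (3 + 6 + 8 + 1 + 7) / 5 = 25/5 = 5
  mean(V) = (6 + 7 + 2 + 5 + 5) / 5 = 25/5 = 5

Step 2 — sample covariance S[i,j] = (1/(n-1)) · Σ_k (x_{k,i} - mean_i) · (x_{k,j} - mean_j), with n-1 = 4.
  S[U,U] = ((-2)·(-2) + (1)·(1) + (3)·(3) + (-4)·(-4) + (2)·(2)) / 4 = 34/4 = 8.5
  S[U,V] = ((-2)·(1) + (1)·(2) + (3)·(-3) + (-4)·(0) + (2)·(0)) / 4 = -9/4 = -2.25
  S[V,V] = ((1)·(1) + (2)·(2) + (-3)·(-3) + (0)·(0) + (0)·(0)) / 4 = 14/4 = 3.5

S is symmetric (S[j,i] = S[i,j]). Assembling:

S = [[8.5, -2.25],
 [-2.25, 3.5]]


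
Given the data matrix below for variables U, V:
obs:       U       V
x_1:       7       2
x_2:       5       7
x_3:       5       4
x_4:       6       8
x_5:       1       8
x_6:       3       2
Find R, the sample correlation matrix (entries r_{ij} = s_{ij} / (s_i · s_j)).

Step 1 — column means:
  mean(U) = (7 + 5 + 5 + 6 + 1 + 3) / 6 = 27/6 = 4.5
  mean(V) = (2 + 7 + 4 + 8 + 8 + 2) / 6 = 31/6 = 5.1667

Step 2 — sample variances and covariances s[i,j] = (1/(n-1)) · Σ_k (x_{k,i} - mean_i) · (x_{k,j} - mean_j), with n-1 = 5:
  s[U,U] = ((2.5)·(2.5) + (0.5)·(0.5) + (0.5)·(0.5) + (1.5)·(1.5) + (-3.5)·(-3.5) + (-1.5)·(-1.5)) / 5 = 23.5/5 = 4.7
  s[U,V] = ((2.5)·(-3.1667) + (0.5)·(1.8333) + (0.5)·(-1.1667) + (1.5)·(2.8333) + (-3.5)·(2.8333) + (-1.5)·(-3.1667)) / 5 = -8.5/5 = -1.7
  s[V,V] = ((-3.1667)·(-3.1667) + (1.8333)·(1.8333) + (-1.1667)·(-1.1667) + (2.8333)·(2.8333) + (2.8333)·(2.8333) + (-3.1667)·(-3.1667)) / 5 = 40.8333/5 = 8.1667
  Sample standard deviations s_i = √(s[i,i]):
  s(U) = √(4.7) = 2.1679
  s(V) = √(8.1667) = 2.8577

Step 3 — r_{ij} = s_{ij} / (s_i · s_j):
  r[U,U] = 1 (diagonal).
  r[U,V] = -1.7 / (2.1679 · 2.8577) = -1.7 / 6.1954 = -0.2744
  r[V,V] = 1 (diagonal).

R is symmetric with unit diagonal. Assembling:

R = [[1, -0.2744],
 [-0.2744, 1]]


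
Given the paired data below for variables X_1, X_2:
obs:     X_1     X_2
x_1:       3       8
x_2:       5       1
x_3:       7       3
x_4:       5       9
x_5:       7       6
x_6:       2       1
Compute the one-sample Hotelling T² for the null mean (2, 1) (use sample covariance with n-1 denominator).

Step 1 — sample mean vector:
  mean(X_1) = (3 + 5 + 7 + 5 + 7 + 2) / 6 = 29/6 = 4.8333
  mean(X_2) = (8 + 1 + 3 + 9 + 6 + 1) / 6 = 28/6 = 4.6667
  x̄ = (4.8333, 4.6667),  deviation x̄ - mu_0 = (4.8333, 4.6667) - (2, 1) = (2.8333, 3.6667).

Step 2 — sample covariance matrix, S[i,j] = (1/(n-1)) · Σ_k (x_{k,i} - mean_i) · (x_{k,j} - mean_j), divisor n-1 = 5:
  S[X_1,X_1] = ((-1.8333)·(-1.8333) + (0.1667)·(0.1667) + (2.1667)·(2.1667) + (0.1667)·(0.1667) + (2.1667)·(2.1667) + (-2.8333)·(-2.8333)) / 5 = 20.8333/5 = 4.1667
  S[X_1,X_2] = ((-1.8333)·(3.3333) + (0.1667)·(-3.6667) + (2.1667)·(-1.6667) + (0.1667)·(4.3333) + (2.1667)·(1.3333) + (-2.8333)·(-3.6667)) / 5 = 3.6667/5 = 0.7333
  S[X_2,X_2] = ((3.3333)·(3.3333) + (-3.6667)·(-3.6667) + (-1.6667)·(-1.6667) + (4.3333)·(4.3333) + (1.3333)·(1.3333) + (-3.6667)·(-3.6667)) / 5 = 61.3333/5 = 12.2667
  S = [[4.1667, 0.7333],
 [0.7333, 12.2667]].

Step 3 — invert S. det(S) = 4.1667·12.2667 - (0.7333)² = 50.5733.
  S^{-1} = (1/det) · [[d, -b], [-b, a]] = [[0.2426, -0.0145],
 [-0.0145, 0.0824]].

Step 4 — quadratic form (x̄ - mu_0)^T · S^{-1} · (x̄ - mu_0):
  S^{-1} · (x̄ - mu_0) = (0.6341, 0.261),
  (x̄ - mu_0)^T · [...] = (2.8333)·(0.6341) + (3.6667)·(0.261) = 2.7535.

Step 5 — scale by n: T² = 6 · 2.7535 = 16.5212.

T² ≈ 16.5212


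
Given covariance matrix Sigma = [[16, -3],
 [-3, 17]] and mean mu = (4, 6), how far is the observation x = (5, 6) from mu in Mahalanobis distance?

Step 1 — centre the observation: (x - mu) = (1, 0).

Step 2 — invert Sigma. det(Sigma) = 16·17 - (-3)² = 263.
  Sigma^{-1} = (1/det) · [[d, -b], [-b, a]] = [[0.0646, 0.0114],
 [0.0114, 0.0608]].

Step 3 — form the quadratic (x - mu)^T · Sigma^{-1} · (x - mu):
  Sigma^{-1} · (x - mu) = (0.0646, 0.0114).
  (x - mu)^T · [Sigma^{-1} · (x - mu)] = (1)·(0.0646) + (0)·(0.0114) = 0.0646.

Step 4 — take square root: d = √(0.0646) ≈ 0.2542.

d(x, mu) = √(0.0646) ≈ 0.2542


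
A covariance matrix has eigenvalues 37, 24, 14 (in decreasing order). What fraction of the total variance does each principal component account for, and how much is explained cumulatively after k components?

Step 1 — total variance = trace(Sigma) = Σ λ_i = 37 + 24 + 14 = 75.

Step 2 — fraction explained by component i = λ_i / Σ λ:
  PC1: 37/75 = 0.4933
  PC2: 24/75 = 0.32
  PC3: 14/75 = 0.1867

Step 3 — cumulative fraction after k components = (λ_1 + ... + λ_k) / Σ λ:
  k = 1: 37/75 = 0.4933
  k = 2: (37 + 24)/75 = 61/75 = 0.8133
  k = 3: (37 + 24 + 14)/75 = 75/75 = 1

Summary (fraction, with percent):

explained: PC1 0.4933 (49.33%), PC2 0.32 (32%), PC3 0.1867 (18.67%);  cumulative: 0.4933, 0.8133, 1


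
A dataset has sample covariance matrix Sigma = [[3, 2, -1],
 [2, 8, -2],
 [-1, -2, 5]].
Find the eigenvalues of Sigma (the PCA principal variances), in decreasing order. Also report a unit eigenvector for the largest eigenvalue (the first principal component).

Step 1 — characteristic polynomial p(λ) = det(λI - Sigma) = λ³ - tr·λ² + c_1·λ - det, where tr = trace, c_1 = sum of the principal 2×2 minors, det = det(Sigma):
  tr = 3 + 8 + 5 = 16,
  c_1 = (3·8 - (2)²) + (3·5 - (-1)²) + (8·5 - (-2)²) = 20 + 14 + 36 = 70,
  det = 3·(8·5 - (-2)²) - (2)·((2)·5 - (-2)·(-1)) + (-1)·((2)·(-2) - 8·(-1)) = 3·(36) - (2)·(8) + (-1)·(4) = 88.
  So p(λ) = λ³ - 16λ² + 70λ - 88.
Step 2 — look for an integer root (rational root theorem: any rational root is an integer divisor of 88). Testing λ = 4:
  p(4) = 64 - 256 + 280 - 88 = 0  ✓
  Dividing out (λ - 4): p(λ) = (λ - 4)(λ² - 12λ + 22).
Step 3 — remaining eigenvalues from the quadratic λ² - 12λ + 22 = 0:
  Δ = 12² - 4·22 = 144 - 88 = 56,  λ = (12 ± √56)/2 = (12 ± 7.4833)/2 ≈ 9.7417 or 2.2583.
  Sorted: λ_1 = 9.7417,  λ_2 = 4,  λ_3 = 2.2583  (check: sum = 16 = tr ✓).

Step 4 — unit eigenvector for λ_1 ≈ 9.7417: v spans the null space of (Sigma - λ_1 I), whose rows are
  r_1 = (-6.7417, 2, -1),  r_2 = (2, -1.7417, -2),  r_3 = (-1, -2, -4.7417).
  v is orthogonal to every row, so take v ∝ r_1 × r_2 = ((2)·(-2) - (-1)·(-1.7417), (-1)·(2) - (-6.7417)·(-2), (-6.7417)·(-1.7417) - (2)·(2)) ≈ (-5.7417, -15.4833, 7.7417).
  Rescale (multiply by -1 so the first nonzero entry is positive): u = (5.7417, 15.4833, -7.7417).
  ||u|| = √((5.7417)² + (15.4833)² + (-7.7417)²) = √(332.6329) ≈ 18.2382,  v_1 = u/||u|| ≈ (0.3148, 0.8489, -0.4245) (||v_1|| = 1).

λ_1 = 9.7417,  λ_2 = 4,  λ_3 = 2.2583;  v_1 ≈ (0.3148, 0.8489, -0.4245)


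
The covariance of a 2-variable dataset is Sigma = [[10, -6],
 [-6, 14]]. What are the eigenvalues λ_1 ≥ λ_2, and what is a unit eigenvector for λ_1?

Step 1 — characteristic polynomial of 2×2 Sigma:
  det(Sigma - λI) = λ² - trace · λ + det = 0.
  trace = 10 + 14 = 24, det = 10·14 - (-6)² = 104.
Step 2 — discriminant:
  Δ = trace² - 4·det = 576 - 416 = 160.
Step 3 — eigenvalues:
  λ = (trace ± √Δ)/2 = (24 ± 12.6491)/2,
  λ_1 = 18.3246,  λ_2 = 5.6754.

Step 4 — unit eigenvector for λ_1: solve (Sigma - λ_1 I)v = 0. First row:
  (10 - 18.3246)·v_x + (-6)·v_y = 0, i.e. (-8.3246)·v_x + (-6)·v_y = 0,
  so v ∝ (b, λ_1 - a) = (-6, 8.3246); multiply by -1 so the first entry is positive: u = (6, -8.3246).
  ||u|| = √((6)² + (-8.3246)²) = √(105.2982) ≈ 10.2615,
  v_1 = u/||u|| ≈ (0.5847, -0.8112) (||v_1|| = 1).

λ_1 = 18.3246,  λ_2 = 5.6754;  v_1 ≈ (0.5847, -0.8112)


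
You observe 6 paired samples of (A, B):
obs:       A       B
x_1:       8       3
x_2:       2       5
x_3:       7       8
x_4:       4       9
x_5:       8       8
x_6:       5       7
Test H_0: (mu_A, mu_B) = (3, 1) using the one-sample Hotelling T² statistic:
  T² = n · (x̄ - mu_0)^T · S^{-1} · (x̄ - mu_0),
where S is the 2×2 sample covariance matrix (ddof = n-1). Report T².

Step 1 — sample mean vector:
  mean(A) = (8 + 2 + 7 + 4 + 8 + 5) / 6 = 34/6 = 5.6667
  mean(B) = (3 + 5 + 8 + 9 + 8 + 7) / 6 = 40/6 = 6.6667
  x̄ = (5.6667, 6.6667),  deviation x̄ - mu_0 = (5.6667, 6.6667) - (3, 1) = (2.6667, 5.6667).

Step 2 — sample covariance matrix, S[i,j] = (1/(n-1)) · Σ_k (x_{k,i} - mean_i) · (x_{k,j} - mean_j), divisor n-1 = 5:
  S[A,A] = ((2.3333)·(2.3333) + (-3.6667)·(-3.6667) + (1.3333)·(1.3333) + (-1.6667)·(-1.6667) + (2.3333)·(2.3333) + (-0.6667)·(-0.6667)) / 5 = 29.3333/5 = 5.8667
  S[A,B] = ((2.3333)·(-3.6667) + (-3.6667)·(-1.6667) + (1.3333)·(1.3333) + (-1.6667)·(2.3333) + (2.3333)·(1.3333) + (-0.6667)·(0.3333)) / 5 = -1.6667/5 = -0.3333
  S[B,B] = ((-3.6667)·(-3.6667) + (-1.6667)·(-1.6667) + (1.3333)·(1.3333) + (2.3333)·(2.3333) + (1.3333)·(1.3333) + (0.3333)·(0.3333)) / 5 = 25.3333/5 = 5.0667
  S = [[5.8667, -0.3333],
 [-0.3333, 5.0667]].

Step 3 — invert S. det(S) = 5.8667·5.0667 - (-0.3333)² = 29.6133.
  S^{-1} = (1/det) · [[d, -b], [-b, a]] = [[0.1711, 0.0113],
 [0.0113, 0.1981]].

Step 4 — quadratic form (x̄ - mu_0)^T · S^{-1} · (x̄ - mu_0):
  S^{-1} · (x̄ - mu_0) = (0.52, 1.1526),
  (x̄ - mu_0)^T · [...] = (2.6667)·(0.52) + (5.6667)·(1.1526) = 7.9184.

Step 5 — scale by n: T² = 6 · 7.9184 = 47.5101.

T² ≈ 47.5101
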